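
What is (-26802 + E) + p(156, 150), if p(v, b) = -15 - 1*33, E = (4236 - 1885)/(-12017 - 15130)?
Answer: -728899301/27147 ≈ -26850.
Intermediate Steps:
E = -2351/27147 (E = 2351/(-27147) = 2351*(-1/27147) = -2351/27147 ≈ -0.086603)
p(v, b) = -48 (p(v, b) = -15 - 33 = -48)
(-26802 + E) + p(156, 150) = (-26802 - 2351/27147) - 48 = -727596245/27147 - 48 = -728899301/27147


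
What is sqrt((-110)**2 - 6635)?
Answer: sqrt(5465) ≈ 73.926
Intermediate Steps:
sqrt((-110)**2 - 6635) = sqrt(12100 - 6635) = sqrt(5465)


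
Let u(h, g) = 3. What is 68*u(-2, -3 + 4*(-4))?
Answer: 204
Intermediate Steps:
68*u(-2, -3 + 4*(-4)) = 68*3 = 204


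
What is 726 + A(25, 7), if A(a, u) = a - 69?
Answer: 682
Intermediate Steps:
A(a, u) = -69 + a
726 + A(25, 7) = 726 + (-69 + 25) = 726 - 44 = 682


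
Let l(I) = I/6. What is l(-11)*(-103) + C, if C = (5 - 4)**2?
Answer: 1139/6 ≈ 189.83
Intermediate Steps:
C = 1 (C = 1**2 = 1)
l(I) = I/6 (l(I) = I*(1/6) = I/6)
l(-11)*(-103) + C = ((1/6)*(-11))*(-103) + 1 = -11/6*(-103) + 1 = 1133/6 + 1 = 1139/6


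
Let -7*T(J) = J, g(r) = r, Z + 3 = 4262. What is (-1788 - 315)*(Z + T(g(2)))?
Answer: -62692533/7 ≈ -8.9561e+6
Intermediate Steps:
Z = 4259 (Z = -3 + 4262 = 4259)
T(J) = -J/7
(-1788 - 315)*(Z + T(g(2))) = (-1788 - 315)*(4259 - ⅐*2) = -2103*(4259 - 2/7) = -2103*29811/7 = -62692533/7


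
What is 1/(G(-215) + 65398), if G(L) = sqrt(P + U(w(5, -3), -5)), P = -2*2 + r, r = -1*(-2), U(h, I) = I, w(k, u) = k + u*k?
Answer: 65398/4276898411 - I*sqrt(7)/4276898411 ≈ 1.5291e-5 - 6.1861e-10*I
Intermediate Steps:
w(k, u) = k + k*u
r = 2
P = -2 (P = -2*2 + 2 = -4 + 2 = -2)
G(L) = I*sqrt(7) (G(L) = sqrt(-2 - 5) = sqrt(-7) = I*sqrt(7))
1/(G(-215) + 65398) = 1/(I*sqrt(7) + 65398) = 1/(65398 + I*sqrt(7))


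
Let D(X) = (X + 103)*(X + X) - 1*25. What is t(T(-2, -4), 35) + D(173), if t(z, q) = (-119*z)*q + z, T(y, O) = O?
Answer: 112127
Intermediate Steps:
D(X) = -25 + 2*X*(103 + X) (D(X) = (103 + X)*(2*X) - 25 = 2*X*(103 + X) - 25 = -25 + 2*X*(103 + X))
t(z, q) = z - 119*q*z (t(z, q) = -119*q*z + z = z - 119*q*z)
t(T(-2, -4), 35) + D(173) = -4*(1 - 119*35) + (-25 + 2*173² + 206*173) = -4*(1 - 4165) + (-25 + 2*29929 + 35638) = -4*(-4164) + (-25 + 59858 + 35638) = 16656 + 95471 = 112127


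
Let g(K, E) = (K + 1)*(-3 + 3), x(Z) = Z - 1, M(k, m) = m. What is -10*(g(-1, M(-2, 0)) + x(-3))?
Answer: 40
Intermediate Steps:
x(Z) = -1 + Z
g(K, E) = 0 (g(K, E) = (1 + K)*0 = 0)
-10*(g(-1, M(-2, 0)) + x(-3)) = -10*(0 + (-1 - 3)) = -10*(0 - 4) = -10*(-4) = 40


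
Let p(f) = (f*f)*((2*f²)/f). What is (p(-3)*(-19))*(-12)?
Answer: -12312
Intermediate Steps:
p(f) = 2*f³ (p(f) = f²*(2*f) = 2*f³)
(p(-3)*(-19))*(-12) = ((2*(-3)³)*(-19))*(-12) = ((2*(-27))*(-19))*(-12) = -54*(-19)*(-12) = 1026*(-12) = -12312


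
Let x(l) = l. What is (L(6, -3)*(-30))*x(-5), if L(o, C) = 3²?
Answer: 1350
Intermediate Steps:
L(o, C) = 9
(L(6, -3)*(-30))*x(-5) = (9*(-30))*(-5) = -270*(-5) = 1350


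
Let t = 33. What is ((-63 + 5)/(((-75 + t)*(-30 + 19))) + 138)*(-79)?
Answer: -2516071/231 ≈ -10892.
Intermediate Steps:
((-63 + 5)/(((-75 + t)*(-30 + 19))) + 138)*(-79) = ((-63 + 5)/(((-75 + 33)*(-30 + 19))) + 138)*(-79) = (-58/((-42*(-11))) + 138)*(-79) = (-58/462 + 138)*(-79) = (-58*1/462 + 138)*(-79) = (-29/231 + 138)*(-79) = (31849/231)*(-79) = -2516071/231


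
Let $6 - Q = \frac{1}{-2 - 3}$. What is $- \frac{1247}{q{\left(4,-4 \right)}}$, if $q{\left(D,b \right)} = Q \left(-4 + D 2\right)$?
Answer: $- \frac{6235}{124} \approx -50.282$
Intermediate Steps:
$Q = \frac{31}{5}$ ($Q = 6 - \frac{1}{-2 - 3} = 6 - \frac{1}{-5} = 6 - - \frac{1}{5} = 6 + \frac{1}{5} = \frac{31}{5} \approx 6.2$)
$q{\left(D,b \right)} = - \frac{124}{5} + \frac{62 D}{5}$ ($q{\left(D,b \right)} = \frac{31 \left(-4 + D 2\right)}{5} = \frac{31 \left(-4 + 2 D\right)}{5} = - \frac{124}{5} + \frac{62 D}{5}$)
$- \frac{1247}{q{\left(4,-4 \right)}} = - \frac{1247}{- \frac{124}{5} + \frac{62}{5} \cdot 4} = - \frac{1247}{- \frac{124}{5} + \frac{248}{5}} = - \frac{1247}{\frac{124}{5}} = \left(-1247\right) \frac{5}{124} = - \frac{6235}{124}$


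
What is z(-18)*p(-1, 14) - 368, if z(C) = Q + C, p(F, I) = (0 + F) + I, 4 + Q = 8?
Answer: -550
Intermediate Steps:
Q = 4 (Q = -4 + 8 = 4)
p(F, I) = F + I
z(C) = 4 + C
z(-18)*p(-1, 14) - 368 = (4 - 18)*(-1 + 14) - 368 = -14*13 - 368 = -182 - 368 = -550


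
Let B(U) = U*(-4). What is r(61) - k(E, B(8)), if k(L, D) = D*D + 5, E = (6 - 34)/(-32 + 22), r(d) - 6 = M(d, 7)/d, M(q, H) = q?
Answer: -1022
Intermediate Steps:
r(d) = 7 (r(d) = 6 + d/d = 6 + 1 = 7)
E = 14/5 (E = -28/(-10) = -28*(-1/10) = 14/5 ≈ 2.8000)
B(U) = -4*U
k(L, D) = 5 + D**2 (k(L, D) = D**2 + 5 = 5 + D**2)
r(61) - k(E, B(8)) = 7 - (5 + (-4*8)**2) = 7 - (5 + (-32)**2) = 7 - (5 + 1024) = 7 - 1*1029 = 7 - 1029 = -1022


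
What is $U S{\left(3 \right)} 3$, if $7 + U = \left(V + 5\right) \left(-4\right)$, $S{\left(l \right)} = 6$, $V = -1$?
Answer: $-414$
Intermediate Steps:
$U = -23$ ($U = -7 + \left(-1 + 5\right) \left(-4\right) = -7 + 4 \left(-4\right) = -7 - 16 = -23$)
$U S{\left(3 \right)} 3 = \left(-23\right) 6 \cdot 3 = \left(-138\right) 3 = -414$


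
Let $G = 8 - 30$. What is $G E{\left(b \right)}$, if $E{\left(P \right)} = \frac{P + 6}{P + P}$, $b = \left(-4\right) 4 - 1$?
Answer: $- \frac{121}{17} \approx -7.1176$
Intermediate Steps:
$b = -17$ ($b = -16 - 1 = -17$)
$E{\left(P \right)} = \frac{6 + P}{2 P}$
$G = -22$ ($G = 8 - 30 = -22$)
$G E{\left(b \right)} = - 22 \frac{6 - 17}{2 \left(-17\right)} = - 22 \cdot \frac{1}{2} \left(- \frac{1}{17}\right) \left(-11\right) = \left(-22\right) \frac{11}{34} = - \frac{121}{17}$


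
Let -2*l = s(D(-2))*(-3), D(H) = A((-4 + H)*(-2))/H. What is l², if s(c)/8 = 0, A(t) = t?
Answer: 0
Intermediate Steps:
D(H) = (8 - 2*H)/H (D(H) = ((-4 + H)*(-2))/H = (8 - 2*H)/H)
s(c) = 0 (s(c) = 8*0 = 0)
l = 0 (l = -0*(-3) = -½*0 = 0)
l² = 0² = 0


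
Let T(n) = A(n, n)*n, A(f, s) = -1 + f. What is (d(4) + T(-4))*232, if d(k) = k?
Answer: 5568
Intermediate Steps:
T(n) = n*(-1 + n) (T(n) = (-1 + n)*n = n*(-1 + n))
(d(4) + T(-4))*232 = (4 - 4*(-1 - 4))*232 = (4 - 4*(-5))*232 = (4 + 20)*232 = 24*232 = 5568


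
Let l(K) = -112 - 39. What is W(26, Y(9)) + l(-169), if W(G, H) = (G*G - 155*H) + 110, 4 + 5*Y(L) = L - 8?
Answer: 728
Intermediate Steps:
l(K) = -151
Y(L) = -12/5 + L/5 (Y(L) = -⅘ + (L - 8)/5 = -⅘ + (-8 + L)/5 = -⅘ + (-8/5 + L/5) = -12/5 + L/5)
W(G, H) = 110 + G² - 155*H (W(G, H) = (G² - 155*H) + 110 = 110 + G² - 155*H)
W(26, Y(9)) + l(-169) = (110 + 26² - 155*(-12/5 + (⅕)*9)) - 151 = (110 + 676 - 155*(-12/5 + 9/5)) - 151 = (110 + 676 - 155*(-⅗)) - 151 = (110 + 676 + 93) - 151 = 879 - 151 = 728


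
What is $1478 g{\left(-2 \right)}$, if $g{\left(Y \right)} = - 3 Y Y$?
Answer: $-17736$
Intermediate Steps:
$g{\left(Y \right)} = - 3 Y^{2}$
$1478 g{\left(-2 \right)} = 1478 \left(- 3 \left(-2\right)^{2}\right) = 1478 \left(\left(-3\right) 4\right) = 1478 \left(-12\right) = -17736$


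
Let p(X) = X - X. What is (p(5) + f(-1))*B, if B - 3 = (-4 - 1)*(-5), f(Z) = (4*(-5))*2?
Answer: -1120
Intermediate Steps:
p(X) = 0
f(Z) = -40 (f(Z) = -20*2 = -40)
B = 28 (B = 3 + (-4 - 1)*(-5) = 3 - 5*(-5) = 3 + 25 = 28)
(p(5) + f(-1))*B = (0 - 40)*28 = -40*28 = -1120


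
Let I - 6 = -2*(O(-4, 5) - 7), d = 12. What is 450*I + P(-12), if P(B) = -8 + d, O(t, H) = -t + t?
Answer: 9004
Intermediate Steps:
O(t, H) = 0
I = 20 (I = 6 - 2*(0 - 7) = 6 - 2*(-7) = 6 + 14 = 20)
P(B) = 4 (P(B) = -8 + 12 = 4)
450*I + P(-12) = 450*20 + 4 = 9000 + 4 = 9004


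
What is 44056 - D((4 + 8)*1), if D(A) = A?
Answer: 44044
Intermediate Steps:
44056 - D((4 + 8)*1) = 44056 - (4 + 8) = 44056 - 12 = 44044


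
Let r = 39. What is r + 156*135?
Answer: 21099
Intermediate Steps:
r + 156*135 = 39 + 156*135 = 39 + 21060 = 21099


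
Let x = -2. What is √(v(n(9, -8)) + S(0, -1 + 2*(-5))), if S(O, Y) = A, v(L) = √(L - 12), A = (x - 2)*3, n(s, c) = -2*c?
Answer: I*√10 ≈ 3.1623*I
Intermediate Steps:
A = -12 (A = (-2 - 2)*3 = -4*3 = -12)
v(L) = √(-12 + L)
S(O, Y) = -12
√(v(n(9, -8)) + S(0, -1 + 2*(-5))) = √(√(-12 - 2*(-8)) - 12) = √(√(-12 + 16) - 12) = √(√4 - 12) = √(2 - 12) = √(-10) = I*√10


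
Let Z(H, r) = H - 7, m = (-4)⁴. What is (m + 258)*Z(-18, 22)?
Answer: -12850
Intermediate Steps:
m = 256
Z(H, r) = -7 + H
(m + 258)*Z(-18, 22) = (256 + 258)*(-7 - 18) = 514*(-25) = -12850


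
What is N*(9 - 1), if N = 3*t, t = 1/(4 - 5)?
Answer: -24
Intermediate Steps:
t = -1 (t = 1/(-1) = -1)
N = -3 (N = 3*(-1) = -3)
N*(9 - 1) = -3*(9 - 1) = -3*8 = -24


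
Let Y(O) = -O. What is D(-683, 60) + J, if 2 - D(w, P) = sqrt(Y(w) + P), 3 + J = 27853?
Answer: 27852 - sqrt(743) ≈ 27825.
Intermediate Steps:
J = 27850 (J = -3 + 27853 = 27850)
D(w, P) = 2 - sqrt(P - w) (D(w, P) = 2 - sqrt(-w + P) = 2 - sqrt(P - w))
D(-683, 60) + J = (2 - sqrt(60 - 1*(-683))) + 27850 = (2 - sqrt(60 + 683)) + 27850 = (2 - sqrt(743)) + 27850 = 27852 - sqrt(743)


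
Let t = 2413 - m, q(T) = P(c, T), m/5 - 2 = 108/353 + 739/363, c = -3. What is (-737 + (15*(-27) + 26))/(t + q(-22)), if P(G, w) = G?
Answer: -143003124/306033245 ≈ -0.46728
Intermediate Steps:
m = 2781745/128139 (m = 10 + 5*(108/353 + 739/363) = 10 + 5*(300071/128139) = 10 + 1500355/128139 = 2781745/128139 ≈ 21.709)
q(T) = -3
t = 306417662/128139 (t = 2413 - 1*2781745/128139 = 2413 - 2781745/128139 = 306417662/128139 ≈ 2391.3)
(-737 + (15*(-27) + 26))/(t + q(-22)) = (-737 + (15*(-27) + 26))/(306417662/128139 - 3) = (-737 + (-405 + 26))/(306033245/128139) = (-737 - 379)*(128139/306033245) = -1116*128139/306033245 = -143003124/306033245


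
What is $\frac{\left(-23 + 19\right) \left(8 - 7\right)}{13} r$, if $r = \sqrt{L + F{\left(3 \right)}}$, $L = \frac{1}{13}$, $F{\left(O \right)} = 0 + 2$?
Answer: $- \frac{12 \sqrt{39}}{169} \approx -0.44343$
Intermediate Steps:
$F{\left(O \right)} = 2$
$L = \frac{1}{13} \approx 0.076923$
$r = \frac{3 \sqrt{39}}{13}$ ($r = \sqrt{\frac{1}{13} + 2} = \sqrt{\frac{27}{13}} = \frac{3 \sqrt{39}}{13} \approx 1.4412$)
$\frac{\left(-23 + 19\right) \left(8 - 7\right)}{13} r = \frac{\left(-23 + 19\right) \left(8 - 7\right)}{13} \frac{3 \sqrt{39}}{13} = \frac{\left(-4\right) 1}{13} \frac{3 \sqrt{39}}{13} = \frac{1}{13} \left(-4\right) \frac{3 \sqrt{39}}{13} = - \frac{4 \frac{3 \sqrt{39}}{13}}{13} = - \frac{12 \sqrt{39}}{169}$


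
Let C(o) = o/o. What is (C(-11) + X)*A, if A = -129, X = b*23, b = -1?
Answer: 2838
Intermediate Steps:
C(o) = 1
X = -23 (X = -1*23 = -23)
(C(-11) + X)*A = (1 - 23)*(-129) = -22*(-129) = 2838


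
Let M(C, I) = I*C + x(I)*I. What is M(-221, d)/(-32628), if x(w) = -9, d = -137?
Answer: -15755/16314 ≈ -0.96573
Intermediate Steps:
M(C, I) = -9*I + C*I (M(C, I) = I*C - 9*I = C*I - 9*I = -9*I + C*I)
M(-221, d)/(-32628) = -137*(-9 - 221)/(-32628) = -137*(-230)*(-1/32628) = 31510*(-1/32628) = -15755/16314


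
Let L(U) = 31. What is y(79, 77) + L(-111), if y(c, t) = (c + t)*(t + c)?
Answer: 24367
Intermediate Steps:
y(c, t) = (c + t)² (y(c, t) = (c + t)*(c + t) = (c + t)²)
y(79, 77) + L(-111) = (79 + 77)² + 31 = 156² + 31 = 24336 + 31 = 24367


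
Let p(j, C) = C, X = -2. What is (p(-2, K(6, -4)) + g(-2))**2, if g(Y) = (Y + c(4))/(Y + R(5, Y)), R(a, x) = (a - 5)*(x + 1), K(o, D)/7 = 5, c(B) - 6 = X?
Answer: 1156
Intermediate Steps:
c(B) = 4 (c(B) = 6 - 2 = 4)
K(o, D) = 35 (K(o, D) = 7*5 = 35)
R(a, x) = (1 + x)*(-5 + a) (R(a, x) = (-5 + a)*(1 + x) = (1 + x)*(-5 + a))
g(Y) = (4 + Y)/Y (g(Y) = (Y + 4)/(Y + (-5 + 5 - 5*Y + 5*Y)) = (4 + Y)/(Y + 0) = (4 + Y)/Y)
(p(-2, K(6, -4)) + g(-2))**2 = (35 + (4 - 2)/(-2))**2 = (35 - 1/2*2)**2 = (35 - 1)**2 = 34**2 = 1156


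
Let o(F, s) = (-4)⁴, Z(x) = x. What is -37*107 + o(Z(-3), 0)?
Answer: -3703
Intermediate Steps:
o(F, s) = 256
-37*107 + o(Z(-3), 0) = -37*107 + 256 = -3959 + 256 = -3703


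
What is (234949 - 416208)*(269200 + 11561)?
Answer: -50890458099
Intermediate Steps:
(234949 - 416208)*(269200 + 11561) = -181259*280761 = -50890458099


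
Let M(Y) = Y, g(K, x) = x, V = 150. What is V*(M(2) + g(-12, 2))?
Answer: 600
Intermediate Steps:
V*(M(2) + g(-12, 2)) = 150*(2 + 2) = 150*4 = 600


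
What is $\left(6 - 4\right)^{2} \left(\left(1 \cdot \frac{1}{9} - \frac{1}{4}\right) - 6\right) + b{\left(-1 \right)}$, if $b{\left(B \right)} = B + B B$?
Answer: $- \frac{221}{9} \approx -24.556$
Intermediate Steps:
$b{\left(B \right)} = B + B^{2}$
$\left(6 - 4\right)^{2} \left(\left(1 \cdot \frac{1}{9} - \frac{1}{4}\right) - 6\right) + b{\left(-1 \right)} = \left(6 - 4\right)^{2} \left(\left(1 \cdot \frac{1}{9} - \frac{1}{4}\right) - 6\right) - \left(1 - 1\right) = 2^{2} \left(\left(1 \cdot \frac{1}{9} - \frac{1}{4}\right) - 6\right) - 0 = 4 \left(\left(\frac{1}{9} - \frac{1}{4}\right) - 6\right) + 0 = 4 \left(- \frac{5}{36} - 6\right) + 0 = 4 \left(- \frac{221}{36}\right) + 0 = - \frac{221}{9} + 0 = - \frac{221}{9}$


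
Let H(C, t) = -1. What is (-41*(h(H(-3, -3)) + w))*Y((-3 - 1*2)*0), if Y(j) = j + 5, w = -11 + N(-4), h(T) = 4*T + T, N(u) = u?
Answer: 4100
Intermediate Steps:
h(T) = 5*T
w = -15 (w = -11 - 4 = -15)
Y(j) = 5 + j
(-41*(h(H(-3, -3)) + w))*Y((-3 - 1*2)*0) = (-41*(5*(-1) - 15))*(5 + (-3 - 1*2)*0) = (-41*(-5 - 15))*(5 + (-3 - 2)*0) = (-41*(-20))*(5 - 5*0) = 820*(5 + 0) = 820*5 = 4100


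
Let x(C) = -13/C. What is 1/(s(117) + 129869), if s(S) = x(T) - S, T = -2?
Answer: 2/259517 ≈ 7.7066e-6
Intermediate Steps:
s(S) = 13/2 - S (s(S) = -13/(-2) - S = -13*(-1/2) - S = 13/2 - S)
1/(s(117) + 129869) = 1/((13/2 - 1*117) + 129869) = 1/((13/2 - 117) + 129869) = 1/(-221/2 + 129869) = 1/(259517/2) = 2/259517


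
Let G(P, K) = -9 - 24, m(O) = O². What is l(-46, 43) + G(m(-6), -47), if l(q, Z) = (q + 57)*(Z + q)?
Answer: -66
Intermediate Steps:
l(q, Z) = (57 + q)*(Z + q)
G(P, K) = -33
l(-46, 43) + G(m(-6), -47) = ((-46)² + 57*43 + 57*(-46) + 43*(-46)) - 33 = (2116 + 2451 - 2622 - 1978) - 33 = -33 - 33 = -66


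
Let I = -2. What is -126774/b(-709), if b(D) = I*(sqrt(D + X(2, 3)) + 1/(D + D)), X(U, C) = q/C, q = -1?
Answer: -269648298/4278820675 - 509815048752*I*sqrt(399)/4278820675 ≈ -0.063019 - 2380.0*I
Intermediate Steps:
X(U, C) = -1/C
b(D) = -1/D - 2*sqrt(-1/3 + D) (b(D) = -2*(sqrt(D - 1/3) + 1/(D + D)) = -2*(sqrt(D - 1*1/3) + 1/(2*D)) = -2*(sqrt(D - 1/3) + 1/(2*D)) = -2*(sqrt(-1/3 + D) + 1/(2*D)) = -1/D - 2*sqrt(-1/3 + D))
-126774/b(-709) = -126774/(-1/(-709) - 2*sqrt(-3 + 9*(-709))/3) = -126774/(-1*(-1/709) - 2*sqrt(-3 - 6381)/3) = -126774/(1/709 - 8*I*sqrt(399)/3)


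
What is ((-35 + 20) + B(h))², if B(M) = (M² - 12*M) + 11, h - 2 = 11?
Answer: 81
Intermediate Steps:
h = 13 (h = 2 + 11 = 13)
B(M) = 11 + M² - 12*M
((-35 + 20) + B(h))² = ((-35 + 20) + (11 + 13² - 12*13))² = (-15 + (11 + 169 - 156))² = (-15 + 24)² = 9² = 81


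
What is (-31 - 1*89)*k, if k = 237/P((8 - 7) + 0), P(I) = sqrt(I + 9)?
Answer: -2844*sqrt(10) ≈ -8993.5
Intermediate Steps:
P(I) = sqrt(9 + I)
k = 237*sqrt(10)/10 (k = 237/(sqrt(9 + ((8 - 7) + 0))) = 237/(sqrt(9 + (1 + 0))) = 237/(sqrt(9 + 1)) = 237/(sqrt(10)) = 237*(sqrt(10)/10) = 237*sqrt(10)/10 ≈ 74.946)
(-31 - 1*89)*k = (-31 - 1*89)*(237*sqrt(10)/10) = (-31 - 89)*(237*sqrt(10)/10) = -2844*sqrt(10)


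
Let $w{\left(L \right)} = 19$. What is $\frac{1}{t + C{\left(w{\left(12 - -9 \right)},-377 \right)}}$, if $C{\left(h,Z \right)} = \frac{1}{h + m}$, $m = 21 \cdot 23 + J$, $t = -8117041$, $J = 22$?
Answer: $- \frac{524}{4253329483} \approx -1.232 \cdot 10^{-7}$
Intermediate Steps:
$m = 505$ ($m = 21 \cdot 23 + 22 = 483 + 22 = 505$)
$C{\left(h,Z \right)} = \frac{1}{505 + h}$ ($C{\left(h,Z \right)} = \frac{1}{h + 505} = \frac{1}{505 + h}$)
$\frac{1}{t + C{\left(w{\left(12 - -9 \right)},-377 \right)}} = \frac{1}{-8117041 + \frac{1}{505 + 19}} = \frac{1}{-8117041 + \frac{1}{524}} = \frac{1}{- \frac{4253329483}{524}} = - \frac{524}{4253329483}$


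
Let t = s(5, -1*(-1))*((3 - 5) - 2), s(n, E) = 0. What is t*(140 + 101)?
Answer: 0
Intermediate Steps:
t = 0 (t = 0*((3 - 5) - 2) = 0*(-2 - 2) = 0*(-4) = 0)
t*(140 + 101) = 0*(140 + 101) = 0*241 = 0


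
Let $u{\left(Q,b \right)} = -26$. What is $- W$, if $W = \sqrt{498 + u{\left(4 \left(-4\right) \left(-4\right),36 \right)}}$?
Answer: $- 2 \sqrt{118} \approx -21.726$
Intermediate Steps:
$W = 2 \sqrt{118}$ ($W = \sqrt{498 - 26} = \sqrt{472} = 2 \sqrt{118} \approx 21.726$)
$- W = - 2 \sqrt{118}$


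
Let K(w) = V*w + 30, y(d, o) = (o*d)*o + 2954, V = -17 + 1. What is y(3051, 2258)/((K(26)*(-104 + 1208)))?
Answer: -7777860859/213072 ≈ -36503.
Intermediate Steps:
V = -16
y(d, o) = 2954 + d*o² (y(d, o) = (d*o)*o + 2954 = d*o² + 2954 = 2954 + d*o²)
K(w) = 30 - 16*w (K(w) = -16*w + 30 = 30 - 16*w)
y(3051, 2258)/((K(26)*(-104 + 1208))) = (2954 + 3051*2258²)/(((30 - 16*26)*(-104 + 1208))) = (2954 + 3051*5098564)/(((30 - 416)*1104)) = (2954 + 15555718764)/((-386*1104)) = 15555721718/(-426144) = 15555721718*(-1/426144) = -7777860859/213072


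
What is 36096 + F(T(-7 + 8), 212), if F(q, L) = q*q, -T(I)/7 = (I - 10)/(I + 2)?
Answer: 36537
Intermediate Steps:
T(I) = -7*(-10 + I)/(2 + I) (T(I) = -7*(I - 10)/(I + 2) = -7*(-10 + I)/(2 + I))
F(q, L) = q²
36096 + F(T(-7 + 8), 212) = 36096 + (7*(10 - (-7 + 8))/(2 + (-7 + 8)))² = 36096 + (7*(10 - 1*1)/(2 + 1))² = 36096 + (7*(10 - 1)/3)² = 36096 + (7*(⅓)*9)² = 36096 + 21² = 36096 + 441 = 36537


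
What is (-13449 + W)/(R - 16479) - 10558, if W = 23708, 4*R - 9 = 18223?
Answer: -125872177/11921 ≈ -10559.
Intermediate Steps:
R = 4558 (R = 9/4 + (¼)*18223 = 9/4 + 18223/4 = 4558)
(-13449 + W)/(R - 16479) - 10558 = (-13449 + 23708)/(4558 - 16479) - 10558 = 10259/(-11921) - 10558 = 10259*(-1/11921) - 10558 = -10259/11921 - 10558 = -125872177/11921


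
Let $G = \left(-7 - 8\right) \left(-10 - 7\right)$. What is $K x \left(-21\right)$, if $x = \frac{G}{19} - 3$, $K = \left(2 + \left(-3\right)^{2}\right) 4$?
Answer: $- \frac{182952}{19} \approx -9629.0$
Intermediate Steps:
$G = 255$ ($G = \left(-15\right) \left(-17\right) = 255$)
$K = 44$ ($K = \left(2 + 9\right) 4 = 11 \cdot 4 = 44$)
$x = \frac{198}{19}$ ($x = \frac{255}{19} - 3 = \frac{198}{19} \approx 10.421$)
$K x \left(-21\right) = 44 \cdot \frac{198}{19} \left(-21\right) = \frac{8712}{19} \left(-21\right) = - \frac{182952}{19}$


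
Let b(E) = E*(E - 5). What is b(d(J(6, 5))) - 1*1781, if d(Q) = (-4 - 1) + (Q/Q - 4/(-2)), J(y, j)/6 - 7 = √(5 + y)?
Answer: -1767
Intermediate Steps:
J(y, j) = 42 + 6*√(5 + y)
d(Q) = -2 (d(Q) = -5 + (1 - 4*(-½)) = -5 + (1 + 2) = -5 + 3 = -2)
b(E) = E*(-5 + E)
b(d(J(6, 5))) - 1*1781 = -2*(-5 - 2) - 1*1781 = -2*(-7) - 1781 = 14 - 1781 = -1767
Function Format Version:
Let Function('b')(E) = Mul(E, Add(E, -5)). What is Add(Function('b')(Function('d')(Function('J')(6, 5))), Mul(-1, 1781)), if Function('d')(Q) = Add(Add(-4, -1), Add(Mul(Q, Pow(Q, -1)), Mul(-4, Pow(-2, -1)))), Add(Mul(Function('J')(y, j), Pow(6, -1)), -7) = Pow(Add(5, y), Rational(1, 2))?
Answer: -1767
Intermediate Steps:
Function('J')(y, j) = Add(42, Mul(6, Pow(Add(5, y), Rational(1, 2))))
Function('d')(Q) = -2 (Function('d')(Q) = Add(-5, Add(1, Mul(-4, Rational(-1, 2)))) = Add(-5, Add(1, 2)) = Add(-5, 3) = -2)
Function('b')(E) = Mul(E, Add(-5, E))
Add(Function('b')(Function('d')(Function('J')(6, 5))), Mul(-1, 1781)) = Add(Mul(-2, Add(-5, -2)), Mul(-1, 1781)) = Add(Mul(-2, -7), -1781) = Add(14, -1781) = -1767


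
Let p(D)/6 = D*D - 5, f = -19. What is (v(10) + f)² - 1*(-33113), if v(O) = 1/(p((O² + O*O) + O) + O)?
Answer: 2343266232359561/70002576400 ≈ 33474.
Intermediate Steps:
p(D) = -30 + 6*D² (p(D) = 6*(D*D - 5) = 6*(D² - 5) = 6*(-5 + D²) = -30 + 6*D²)
v(O) = 1/(-30 + O + 6*(O + 2*O²)²) (v(O) = 1/((-30 + 6*((O² + O*O) + O)²) + O) = 1/((-30 + 6*((O² + O²) + O)²) + O) = 1/((-30 + 6*(2*O² + O)²) + O) = 1/((-30 + 6*(O + 2*O²)²) + O) = 1/(-30 + O + 6*(O + 2*O²)²))
(v(10) + f)² - 1*(-33113) = (1/(-30 + 10 + 6*10²*(1 + 2*10)²) - 19)² - 1*(-33113) = (1/(-30 + 10 + 6*100*(1 + 20)²) - 19)² + 33113 = (1/(-30 + 10 + 6*100*21²) - 19)² + 33113 = (1/(-30 + 10 + 6*100*441) - 19)² + 33113 = (1/(-30 + 10 + 264600) - 19)² + 33113 = (1/264580 - 19)² + 33113 = (-5027019/264580)² + 33113 = 25270920026361/70002576400 + 33113 = 2343266232359561/70002576400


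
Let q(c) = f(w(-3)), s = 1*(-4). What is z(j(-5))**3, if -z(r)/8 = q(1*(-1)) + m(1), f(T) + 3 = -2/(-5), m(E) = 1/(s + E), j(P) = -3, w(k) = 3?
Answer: 43614208/3375 ≈ 12923.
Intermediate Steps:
s = -4
m(E) = 1/(-4 + E)
f(T) = -13/5 (f(T) = -3 - 2/(-5) = -3 - 2*(-1/5) = -3 + 2/5 = -13/5)
q(c) = -13/5
z(r) = 352/15 (z(r) = -8*(-13/5 + 1/(-4 + 1)) = -8*(-13/5 + 1/(-3)) = -8*(-13/5 - 1/3) = -8*(-44/15) = 352/15)
z(j(-5))**3 = (352/15)**3 = 43614208/3375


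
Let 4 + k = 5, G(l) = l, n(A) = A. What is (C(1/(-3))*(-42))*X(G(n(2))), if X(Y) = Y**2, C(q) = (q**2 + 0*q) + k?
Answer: -560/3 ≈ -186.67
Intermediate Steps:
k = 1 (k = -4 + 5 = 1)
C(q) = 1 + q**2 (C(q) = (q**2 + 0*q) + 1 = (q**2 + 0) + 1 = q**2 + 1 = 1 + q**2)
(C(1/(-3))*(-42))*X(G(n(2))) = ((1 + (1/(-3))**2)*(-42))*2**2 = ((1 + (-1/3)**2)*(-42))*4 = ((1 + 1/9)*(-42))*4 = ((10/9)*(-42))*4 = -140/3*4 = -560/3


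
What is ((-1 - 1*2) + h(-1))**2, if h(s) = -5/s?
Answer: 4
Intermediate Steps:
((-1 - 1*2) + h(-1))**2 = ((-1 - 1*2) - 5/(-1))**2 = ((-1 - 2) - 5*(-1))**2 = (-3 + 5)**2 = 2**2 = 4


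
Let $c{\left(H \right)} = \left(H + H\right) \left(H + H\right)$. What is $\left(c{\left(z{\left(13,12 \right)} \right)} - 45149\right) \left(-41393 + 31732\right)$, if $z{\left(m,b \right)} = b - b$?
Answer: $436184489$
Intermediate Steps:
$z{\left(m,b \right)} = 0$
$c{\left(H \right)} = 4 H^{2}$ ($c{\left(H \right)} = 2 H 2 H = 4 H^{2}$)
$\left(c{\left(z{\left(13,12 \right)} \right)} - 45149\right) \left(-41393 + 31732\right) = \left(4 \cdot 0^{2} - 45149\right) \left(-41393 + 31732\right) = \left(4 \cdot 0 - 45149\right) \left(-9661\right) = \left(0 - 45149\right) \left(-9661\right) = \left(-45149\right) \left(-9661\right) = 436184489$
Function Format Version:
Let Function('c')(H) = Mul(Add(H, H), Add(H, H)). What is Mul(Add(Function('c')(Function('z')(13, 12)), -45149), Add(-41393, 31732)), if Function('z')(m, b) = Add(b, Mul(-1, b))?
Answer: 436184489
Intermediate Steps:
Function('z')(m, b) = 0
Function('c')(H) = Mul(4, Pow(H, 2)) (Function('c')(H) = Mul(Mul(2, H), Mul(2, H)) = Mul(4, Pow(H, 2)))
Mul(Add(Function('c')(Function('z')(13, 12)), -45149), Add(-41393, 31732)) = Mul(Add(Mul(4, Pow(0, 2)), -45149), Add(-41393, 31732)) = Mul(Add(Mul(4, 0), -45149), -9661) = Mul(Add(0, -45149), -9661) = Mul(-45149, -9661) = 436184489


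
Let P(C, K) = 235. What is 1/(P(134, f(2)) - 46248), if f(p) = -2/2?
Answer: -1/46013 ≈ -2.1733e-5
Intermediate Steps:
f(p) = -1 (f(p) = -2*1/2 = -1)
1/(P(134, f(2)) - 46248) = 1/(235 - 46248) = 1/(-46013) = -1/46013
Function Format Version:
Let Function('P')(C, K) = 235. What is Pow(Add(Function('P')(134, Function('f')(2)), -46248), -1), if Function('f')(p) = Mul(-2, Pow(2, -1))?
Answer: Rational(-1, 46013) ≈ -2.1733e-5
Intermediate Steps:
Function('f')(p) = -1 (Function('f')(p) = Mul(-2, Rational(1, 2)) = -1)
Pow(Add(Function('P')(134, Function('f')(2)), -46248), -1) = Pow(Add(235, -46248), -1) = Pow(-46013, -1) = Rational(-1, 46013)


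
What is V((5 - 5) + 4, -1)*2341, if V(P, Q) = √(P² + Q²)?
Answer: 2341*√17 ≈ 9652.2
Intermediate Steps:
V((5 - 5) + 4, -1)*2341 = √(((5 - 5) + 4)² + (-1)²)*2341 = √((0 + 4)² + 1)*2341 = √(4² + 1)*2341 = √(16 + 1)*2341 = √17*2341 = 2341*√17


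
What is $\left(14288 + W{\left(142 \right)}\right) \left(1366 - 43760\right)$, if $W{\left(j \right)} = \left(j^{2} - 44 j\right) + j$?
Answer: $-1201700324$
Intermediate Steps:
$W{\left(j \right)} = j^{2} - 43 j$
$\left(14288 + W{\left(142 \right)}\right) \left(1366 - 43760\right) = \left(14288 + 142 \left(-43 + 142\right)\right) \left(1366 - 43760\right) = \left(14288 + 142 \cdot 99\right) \left(-42394\right) = \left(14288 + 14058\right) \left(-42394\right) = 28346 \left(-42394\right) = -1201700324$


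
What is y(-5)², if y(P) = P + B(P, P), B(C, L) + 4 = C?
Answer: 196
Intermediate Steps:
B(C, L) = -4 + C
y(P) = -4 + 2*P (y(P) = P + (-4 + P) = -4 + 2*P)
y(-5)² = (-4 + 2*(-5))² = (-4 - 10)² = (-14)² = 196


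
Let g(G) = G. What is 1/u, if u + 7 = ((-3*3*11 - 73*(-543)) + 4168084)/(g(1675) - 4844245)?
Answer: -2421285/19052807 ≈ -0.12708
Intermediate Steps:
u = -19052807/2421285 (u = -7 + ((-3*3*11 - 73*(-543)) + 4168084)/(1675 - 4844245) = -7 + ((-9*11 + 39639) + 4168084)/(-4842570) = -7 + ((-99 + 39639) + 4168084)*(-1/4842570) = -7 + (39540 + 4168084)*(-1/4842570) = -7 + 4207624*(-1/4842570) = -7 - 2103812/2421285 = -19052807/2421285 ≈ -7.8689)
1/u = 1/(-19052807/2421285) = -2421285/19052807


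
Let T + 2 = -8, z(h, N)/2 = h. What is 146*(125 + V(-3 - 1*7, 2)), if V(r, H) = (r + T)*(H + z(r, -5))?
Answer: 70810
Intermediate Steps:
z(h, N) = 2*h
T = -10 (T = -2 - 8 = -10)
V(r, H) = (-10 + r)*(H + 2*r) (V(r, H) = (r - 10)*(H + 2*r) = (-10 + r)*(H + 2*r))
146*(125 + V(-3 - 1*7, 2)) = 146*(125 + (-20*(-3 - 1*7) - 10*2 + 2*(-3 - 1*7)**2 + 2*(-3 - 1*7))) = 146*(125 + (-20*(-3 - 7) - 20 + 2*(-3 - 7)**2 + 2*(-3 - 7))) = 146*(125 + (-20*(-10) - 20 + 2*(-10)**2 + 2*(-10))) = 146*(125 + (200 - 20 + 2*100 - 20)) = 146*(125 + (200 - 20 + 200 - 20)) = 146*(125 + 360) = 146*485 = 70810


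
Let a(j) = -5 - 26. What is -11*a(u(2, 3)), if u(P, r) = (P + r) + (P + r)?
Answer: 341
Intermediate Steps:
u(P, r) = 2*P + 2*r
a(j) = -31
-11*a(u(2, 3)) = -11*(-31) = 341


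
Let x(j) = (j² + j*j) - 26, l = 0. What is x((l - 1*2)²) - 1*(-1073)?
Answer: 1079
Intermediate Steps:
x(j) = -26 + 2*j² (x(j) = (j² + j²) - 26 = 2*j² - 26 = -26 + 2*j²)
x((l - 1*2)²) - 1*(-1073) = (-26 + 2*((0 - 1*2)²)²) - 1*(-1073) = (-26 + 2*((0 - 2)²)²) + 1073 = (-26 + 2*((-2)²)²) + 1073 = (-26 + 2*4²) + 1073 = (-26 + 2*16) + 1073 = (-26 + 32) + 1073 = 6 + 1073 = 1079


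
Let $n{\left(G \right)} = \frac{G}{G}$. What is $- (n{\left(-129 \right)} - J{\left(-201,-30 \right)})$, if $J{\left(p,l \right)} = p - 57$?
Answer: $-259$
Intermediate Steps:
$J{\left(p,l \right)} = -57 + p$ ($J{\left(p,l \right)} = p - 57 = -57 + p$)
$n{\left(G \right)} = 1$
$- (n{\left(-129 \right)} - J{\left(-201,-30 \right)}) = - (1 - \left(-57 - 201\right)) = - (1 - -258) = - (1 + 258) = \left(-1\right) 259 = -259$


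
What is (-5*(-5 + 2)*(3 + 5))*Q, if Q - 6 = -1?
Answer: 600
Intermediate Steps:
Q = 5 (Q = 6 - 1 = 5)
(-5*(-5 + 2)*(3 + 5))*Q = -5*(-5 + 2)*(3 + 5)*5 = -(-15)*8*5 = -5*(-24)*5 = 120*5 = 600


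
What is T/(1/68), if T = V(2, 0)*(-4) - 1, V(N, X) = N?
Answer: -612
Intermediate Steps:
T = -9 (T = 2*(-4) - 1 = -8 - 1 = -9)
T/(1/68) = -9/(1/68) = -9/1/68 = -9*68 = -612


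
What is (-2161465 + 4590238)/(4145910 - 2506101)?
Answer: 809591/546603 ≈ 1.4811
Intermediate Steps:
(-2161465 + 4590238)/(4145910 - 2506101) = 2428773/1639809 = 2428773*(1/1639809) = 809591/546603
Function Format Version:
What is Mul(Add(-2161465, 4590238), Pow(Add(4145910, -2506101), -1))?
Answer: Rational(809591, 546603) ≈ 1.4811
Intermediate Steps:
Mul(Add(-2161465, 4590238), Pow(Add(4145910, -2506101), -1)) = Mul(2428773, Pow(1639809, -1)) = Mul(2428773, Rational(1, 1639809)) = Rational(809591, 546603)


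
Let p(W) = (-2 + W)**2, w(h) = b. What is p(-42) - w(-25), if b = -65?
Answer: 2001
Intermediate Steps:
w(h) = -65
p(-42) - w(-25) = (-2 - 42)**2 - 1*(-65) = (-44)**2 + 65 = 1936 + 65 = 2001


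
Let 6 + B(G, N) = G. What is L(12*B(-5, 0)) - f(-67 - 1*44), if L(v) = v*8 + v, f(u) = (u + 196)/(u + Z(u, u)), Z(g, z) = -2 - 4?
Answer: -138911/117 ≈ -1187.3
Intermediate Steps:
Z(g, z) = -6
B(G, N) = -6 + G
f(u) = (196 + u)/(-6 + u) (f(u) = (u + 196)/(u - 6) = (196 + u)/(-6 + u))
L(v) = 9*v (L(v) = 8*v + v = 9*v)
L(12*B(-5, 0)) - f(-67 - 1*44) = 9*(12*(-6 - 5)) - (196 + (-67 - 1*44))/(-6 + (-67 - 1*44)) = 9*(12*(-11)) - (196 + (-67 - 44))/(-6 + (-67 - 44)) = 9*(-132) - (196 - 111)/(-6 - 111) = -1188 - 85/(-117) = -1188 - (-1)*85/117 = -1188 - 1*(-85/117) = -1188 + 85/117 = -138911/117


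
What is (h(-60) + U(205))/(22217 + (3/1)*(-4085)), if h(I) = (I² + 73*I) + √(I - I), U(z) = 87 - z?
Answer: -449/4981 ≈ -0.090142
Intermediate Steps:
h(I) = I² + 73*I (h(I) = (I² + 73*I) + √0 = (I² + 73*I) + 0 = I² + 73*I)
(h(-60) + U(205))/(22217 + (3/1)*(-4085)) = (-60*(73 - 60) + (87 - 1*205))/(22217 + (3/1)*(-4085)) = (-60*13 + (87 - 205))/(22217 + (3*1)*(-4085)) = (-780 - 118)/(22217 + 3*(-4085)) = -898/(22217 - 12255) = -898/9962 = -898*1/9962 = -449/4981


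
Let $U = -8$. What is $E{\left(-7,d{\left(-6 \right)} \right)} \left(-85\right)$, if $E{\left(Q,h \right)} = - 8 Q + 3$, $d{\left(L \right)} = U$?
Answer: $-5015$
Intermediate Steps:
$d{\left(L \right)} = -8$
$E{\left(Q,h \right)} = 3 - 8 Q$
$E{\left(-7,d{\left(-6 \right)} \right)} \left(-85\right) = \left(3 - -56\right) \left(-85\right) = \left(3 + 56\right) \left(-85\right) = 59 \left(-85\right) = -5015$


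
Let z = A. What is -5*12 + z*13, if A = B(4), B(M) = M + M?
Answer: 44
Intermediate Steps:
B(M) = 2*M
A = 8 (A = 2*4 = 8)
z = 8
-5*12 + z*13 = -5*12 + 8*13 = -60 + 104 = 44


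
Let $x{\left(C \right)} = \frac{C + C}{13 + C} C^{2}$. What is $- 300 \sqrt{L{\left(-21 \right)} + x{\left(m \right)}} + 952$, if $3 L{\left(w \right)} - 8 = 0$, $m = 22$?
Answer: $952 - \frac{40 \sqrt{1684410}}{7} \approx -6464.3$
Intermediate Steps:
$L{\left(w \right)} = \frac{8}{3}$ ($L{\left(w \right)} = \frac{8}{3} + \frac{1}{3} \cdot 0 = \frac{8}{3} + 0 = \frac{8}{3}$)
$x{\left(C \right)} = \frac{2 C^{3}}{13 + C}$ ($x{\left(C \right)} = \frac{2 C}{13 + C} C^{2} = \frac{2 C^{3}}{13 + C}$)
$- 300 \sqrt{L{\left(-21 \right)} + x{\left(m \right)}} + 952 = - 300 \sqrt{\frac{8}{3} + \frac{2 \cdot 22^{3}}{13 + 22}} + 952 = - 300 \sqrt{\frac{8}{3} + 2 \cdot 10648 \cdot \frac{1}{35}} + 952 = - 300 \sqrt{\frac{8}{3} + \frac{21296}{35}} + 952 = - 300 \sqrt{\frac{64168}{105}} + 952 = - 300 \frac{2 \sqrt{1684410}}{105} + 952 = - \frac{40 \sqrt{1684410}}{7} + 952 = 952 - \frac{40 \sqrt{1684410}}{7}$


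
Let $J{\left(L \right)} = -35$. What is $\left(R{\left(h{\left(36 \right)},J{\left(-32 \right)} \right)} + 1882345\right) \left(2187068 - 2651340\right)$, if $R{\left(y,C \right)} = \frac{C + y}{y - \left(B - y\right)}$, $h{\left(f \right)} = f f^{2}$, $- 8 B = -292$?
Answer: $- \frac{163030707730779664}{186551} \approx -8.7392 \cdot 10^{11}$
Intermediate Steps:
$B = \frac{73}{2}$ ($B = \left(- \frac{1}{8}\right) \left(-292\right) = \frac{73}{2} \approx 36.5$)
$h{\left(f \right)} = f^{3}$
$R{\left(y,C \right)} = \frac{C + y}{- \frac{73}{2} + 2 y}$ ($R{\left(y,C \right)} = \frac{C + y}{y + \left(y - \frac{73}{2}\right)} = \frac{C + y}{y + \left(- \frac{73}{2} + y\right)} = \frac{C + y}{- \frac{73}{2} + 2 y}$)
$\left(R{\left(h{\left(36 \right)},J{\left(-32 \right)} \right)} + 1882345\right) \left(2187068 - 2651340\right) = \left(\frac{2 \left(-35 + 36^{3}\right)}{-73 + 4 \cdot 36^{3}} + 1882345\right) \left(2187068 - 2651340\right) = \left(\frac{2 \left(-35 + 46656\right)}{-73 + 4 \cdot 46656} + 1882345\right) \left(-464272\right) = \left(2 \frac{1}{-73 + 186624} \cdot 46621 + 1882345\right) \left(-464272\right) = \left(2 \cdot \frac{1}{186551} \cdot 46621 + 1882345\right) \left(-464272\right) = \left(\frac{93242}{186551} + 1882345\right) \left(-464272\right) = \frac{351153435337}{186551} \left(-464272\right) = - \frac{163030707730779664}{186551}$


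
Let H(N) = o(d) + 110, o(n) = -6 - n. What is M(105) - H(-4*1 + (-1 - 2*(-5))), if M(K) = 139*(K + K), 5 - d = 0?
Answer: 29091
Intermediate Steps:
d = 5 (d = 5 - 1*0 = 5 + 0 = 5)
H(N) = 99 (H(N) = (-6 - 1*5) + 110 = (-6 - 5) + 110 = -11 + 110 = 99)
M(K) = 278*K (M(K) = 139*(2*K) = 278*K)
M(105) - H(-4*1 + (-1 - 2*(-5))) = 278*105 - 1*99 = 29190 - 99 = 29091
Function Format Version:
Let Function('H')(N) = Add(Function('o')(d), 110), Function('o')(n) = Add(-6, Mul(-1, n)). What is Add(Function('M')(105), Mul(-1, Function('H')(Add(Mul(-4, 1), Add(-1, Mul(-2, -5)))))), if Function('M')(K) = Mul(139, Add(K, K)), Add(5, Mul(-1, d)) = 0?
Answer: 29091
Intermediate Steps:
d = 5 (d = Add(5, Mul(-1, 0)) = Add(5, 0) = 5)
Function('H')(N) = 99 (Function('H')(N) = Add(Add(-6, Mul(-1, 5)), 110) = Add(Add(-6, -5), 110) = Add(-11, 110) = 99)
Function('M')(K) = Mul(278, K) (Function('M')(K) = Mul(139, Mul(2, K)) = Mul(278, K))
Add(Function('M')(105), Mul(-1, Function('H')(Add(Mul(-4, 1), Add(-1, Mul(-2, -5)))))) = Add(Mul(278, 105), Mul(-1, 99)) = Add(29190, -99) = 29091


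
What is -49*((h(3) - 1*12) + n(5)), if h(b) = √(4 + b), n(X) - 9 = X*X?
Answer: -1078 - 49*√7 ≈ -1207.6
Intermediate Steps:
n(X) = 9 + X² (n(X) = 9 + X*X = 9 + X²)
-49*((h(3) - 1*12) + n(5)) = -49*((√(4 + 3) - 1*12) + (9 + 5²)) = -49*((√7 - 12) + (9 + 25)) = -49*((-12 + √7) + 34) = -49*(22 + √7) = -1078 - 49*√7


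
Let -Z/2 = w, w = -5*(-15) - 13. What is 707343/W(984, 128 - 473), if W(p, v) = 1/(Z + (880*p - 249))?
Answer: 612238611621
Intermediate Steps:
w = 62 (w = 75 - 13 = 62)
Z = -124 (Z = -2*62 = -124)
W(p, v) = 1/(-373 + 880*p) (W(p, v) = 1/(-124 + (880*p - 249)) = 1/(-124 + (-249 + 880*p)) = 1/(-373 + 880*p))
707343/W(984, 128 - 473) = 707343/(1/(-373 + 880*984)) = 707343/(1/(-373 + 865920)) = 707343/(1/865547) = 707343*865547 = 612238611621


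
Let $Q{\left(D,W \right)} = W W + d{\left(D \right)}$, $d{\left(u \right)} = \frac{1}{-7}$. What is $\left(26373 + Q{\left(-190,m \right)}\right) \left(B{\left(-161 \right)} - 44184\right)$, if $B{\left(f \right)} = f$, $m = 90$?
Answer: $-1528698850$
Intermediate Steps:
$d{\left(u \right)} = - \frac{1}{7}$
$Q{\left(D,W \right)} = - \frac{1}{7} + W^{2}$ ($Q{\left(D,W \right)} = W W - \frac{1}{7} = W^{2} - \frac{1}{7} = - \frac{1}{7} + W^{2}$)
$\left(26373 + Q{\left(-190,m \right)}\right) \left(B{\left(-161 \right)} - 44184\right) = \left(26373 - \left(\frac{1}{7} - 90^{2}\right)\right) \left(-161 - 44184\right) = \left(26373 + \left(- \frac{1}{7} + 8100\right)\right) \left(-44345\right) = \left(26373 + \frac{56699}{7}\right) \left(-44345\right) = \frac{241310}{7} \left(-44345\right) = -1528698850$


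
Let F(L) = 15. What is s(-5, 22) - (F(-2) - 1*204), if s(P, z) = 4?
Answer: 193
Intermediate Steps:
s(-5, 22) - (F(-2) - 1*204) = 4 - (15 - 1*204) = 4 - (15 - 204) = 4 - 1*(-189) = 4 + 189 = 193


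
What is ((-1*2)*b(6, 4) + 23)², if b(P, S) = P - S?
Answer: 361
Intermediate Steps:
((-1*2)*b(6, 4) + 23)² = ((-1*2)*(6 - 1*4) + 23)² = (-2*(6 - 4) + 23)² = (-2*2 + 23)² = (-4 + 23)² = 19² = 361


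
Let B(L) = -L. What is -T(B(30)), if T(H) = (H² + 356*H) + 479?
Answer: 9301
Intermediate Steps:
T(H) = 479 + H² + 356*H
-T(B(30)) = -(479 + (-1*30)² + 356*(-1*30)) = -(479 + (-30)² + 356*(-30)) = -(479 + 900 - 10680) = -1*(-9301) = 9301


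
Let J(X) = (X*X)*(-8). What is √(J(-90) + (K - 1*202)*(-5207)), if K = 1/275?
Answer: √2985660073/55 ≈ 993.48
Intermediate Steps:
J(X) = -8*X² (J(X) = X²*(-8) = -8*X²)
K = 1/275 ≈ 0.0036364
√(J(-90) + (K - 1*202)*(-5207)) = √(-8*(-90)² + (1/275 - 1*202)*(-5207)) = √(-8*8100 + (1/275 - 202)*(-5207)) = √(-64800 - 55549/275*(-5207)) = √(-64800 + 289243643/275) = √(271423643/275) = √2985660073/55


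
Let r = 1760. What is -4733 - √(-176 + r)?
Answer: -4733 - 12*√11 ≈ -4772.8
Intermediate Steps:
-4733 - √(-176 + r) = -4733 - √(-176 + 1760) = -4733 - √1584 = -4733 - 12*√11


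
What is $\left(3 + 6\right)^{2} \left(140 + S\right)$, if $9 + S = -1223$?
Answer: $-88452$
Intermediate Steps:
$S = -1232$ ($S = -9 - 1223 = -1232$)
$\left(3 + 6\right)^{2} \left(140 + S\right) = \left(3 + 6\right)^{2} \left(140 - 1232\right) = 9^{2} \left(-1092\right) = 81 \left(-1092\right) = -88452$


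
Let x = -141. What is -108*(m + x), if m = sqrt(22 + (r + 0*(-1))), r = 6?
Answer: 15228 - 216*sqrt(7) ≈ 14657.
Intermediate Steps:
m = 2*sqrt(7) (m = sqrt(22 + (6 + 0*(-1))) = sqrt(22 + (6 + 0)) = sqrt(22 + 6) = sqrt(28) = 2*sqrt(7) ≈ 5.2915)
-108*(m + x) = -108*(2*sqrt(7) - 141) = -108*(-141 + 2*sqrt(7)) = 15228 - 216*sqrt(7)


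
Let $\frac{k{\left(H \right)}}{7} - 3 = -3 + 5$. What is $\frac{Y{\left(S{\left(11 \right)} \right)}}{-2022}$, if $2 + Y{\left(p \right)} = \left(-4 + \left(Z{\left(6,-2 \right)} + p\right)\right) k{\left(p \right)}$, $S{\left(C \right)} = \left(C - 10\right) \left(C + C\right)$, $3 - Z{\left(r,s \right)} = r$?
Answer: $- \frac{523}{2022} \approx -0.25865$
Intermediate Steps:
$Z{\left(r,s \right)} = 3 - r$
$k{\left(H \right)} = 35$ ($k{\left(H \right)} = 21 + 7 \left(-3 + 5\right) = 21 + 7 \cdot 2 = 21 + 14 = 35$)
$S{\left(C \right)} = 2 C \left(-10 + C\right)$ ($S{\left(C \right)} = \left(-10 + C\right) 2 C = 2 C \left(-10 + C\right)$)
$Y{\left(p \right)} = -247 + 35 p$ ($Y{\left(p \right)} = -2 + \left(-4 + \left(\left(3 - 6\right) + p\right)\right) 35 = -2 + \left(-4 + \left(-3 + p\right)\right) 35 = -2 + \left(-7 + p\right) 35 = -2 + \left(-245 + 35 p\right) = -247 + 35 p$)
$\frac{Y{\left(S{\left(11 \right)} \right)}}{-2022} = \frac{-247 + 35 \cdot 2 \cdot 11 \left(-10 + 11\right)}{-2022} = \left(-247 + 35 \cdot 2 \cdot 11 \cdot 1\right) \left(- \frac{1}{2022}\right) = \left(-247 + 35 \cdot 22\right) \left(- \frac{1}{2022}\right) = \left(-247 + 770\right) \left(- \frac{1}{2022}\right) = 523 \left(- \frac{1}{2022}\right) = - \frac{523}{2022}$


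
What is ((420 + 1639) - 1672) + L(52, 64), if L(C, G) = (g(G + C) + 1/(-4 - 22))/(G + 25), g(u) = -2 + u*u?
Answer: 1245321/2314 ≈ 538.17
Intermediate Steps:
g(u) = -2 + u**2
L(C, G) = (-53/26 + (C + G)**2)/(25 + G) (L(C, G) = ((-2 + (G + C)**2) + 1/(-4 - 22))/(G + 25) = ((-2 + (C + G)**2) + 1/(-26))/(25 + G) = ((-2 + (C + G)**2) - 1/26)/(25 + G) = (-53/26 + (C + G)**2)/(25 + G))
((420 + 1639) - 1672) + L(52, 64) = ((420 + 1639) - 1672) + (-53/26 + (52 + 64)**2)/(25 + 64) = (2059 - 1672) + (-53/26 + 116**2)/89 = 387 + (-53/26 + 13456)/89 = 387 + (1/89)*(349803/26) = 387 + 349803/2314 = 1245321/2314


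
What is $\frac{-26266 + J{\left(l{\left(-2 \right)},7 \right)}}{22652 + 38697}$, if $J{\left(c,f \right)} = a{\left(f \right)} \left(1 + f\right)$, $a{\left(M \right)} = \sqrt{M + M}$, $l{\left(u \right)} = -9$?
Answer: $- \frac{26266}{61349} + \frac{8 \sqrt{14}}{61349} \approx -0.42765$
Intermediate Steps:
$a{\left(M \right)} = \sqrt{2} \sqrt{M}$ ($a{\left(M \right)} = \sqrt{2 M} = \sqrt{2} \sqrt{M}$)
$J{\left(c,f \right)} = \sqrt{2} \sqrt{f} \left(1 + f\right)$
$\frac{-26266 + J{\left(l{\left(-2 \right)},7 \right)}}{22652 + 38697} = \frac{-26266 + \sqrt{2} \sqrt{7} \left(1 + 7\right)}{22652 + 38697} = \frac{-26266 + \sqrt{2} \sqrt{7} \cdot 8}{61349} = \left(-26266 + 8 \sqrt{14}\right) \frac{1}{61349} = - \frac{26266}{61349} + \frac{8 \sqrt{14}}{61349}$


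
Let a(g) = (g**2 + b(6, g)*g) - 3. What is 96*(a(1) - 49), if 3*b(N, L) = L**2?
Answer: -4864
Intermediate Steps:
b(N, L) = L**2/3
a(g) = -3 + g**2 + g**3/3 (a(g) = (g**2 + (g**2/3)*g) - 3 = (g**2 + g**3/3) - 3 = -3 + g**2 + g**3/3)
96*(a(1) - 49) = 96*((-3 + 1**2 + (1/3)*1**3) - 49) = 96*((-3 + 1 + (1/3)*1) - 49) = 96*((-3 + 1 + 1/3) - 49) = 96*(-5/3 - 49) = 96*(-152/3) = -4864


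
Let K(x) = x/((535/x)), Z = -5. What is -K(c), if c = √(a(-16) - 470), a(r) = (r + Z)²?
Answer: 29/535 ≈ 0.054206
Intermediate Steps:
a(r) = (-5 + r)² (a(r) = (r - 5)² = (-5 + r)²)
c = I*√29 (c = √((-5 - 16)² - 470) = √((-21)² - 470) = √(441 - 470) = √(-29) = I*√29 ≈ 5.3852*I)
K(x) = x²/535 (K(x) = x*(x/535) = x²/535)
-K(c) = -(I*√29)²/535 = -(-29)/535 = -1*(-29/535) = 29/535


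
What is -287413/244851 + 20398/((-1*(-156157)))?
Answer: -39887081143/38235197607 ≈ -1.0432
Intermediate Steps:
-287413/244851 + 20398/((-1*(-156157))) = -287413*1/244851 + 20398/156157 = -287413/244851 + 20398*(1/156157) = -287413/244851 + 20398/156157 = -39887081143/38235197607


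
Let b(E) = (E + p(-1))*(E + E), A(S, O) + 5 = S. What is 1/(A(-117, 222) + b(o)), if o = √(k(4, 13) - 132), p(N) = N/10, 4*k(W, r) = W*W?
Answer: 5*I/(2*(-945*I + 4*√2)) ≈ -0.0026454 + 1.5836e-5*I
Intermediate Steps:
A(S, O) = -5 + S
k(W, r) = W²/4 (k(W, r) = (W*W)/4 = W²/4)
p(N) = N/10 (p(N) = N*(⅒) = N/10)
o = 8*I*√2 (o = √((¼)*4² - 132) = √((¼)*16 - 132) = √(4 - 132) = √(-128) = 8*I*√2 ≈ 11.314*I)
b(E) = 2*E*(-⅒ + E) (b(E) = (E + (⅒)*(-1))*(E + E) = (E - ⅒)*(2*E) = (-⅒ + E)*(2*E) = 2*E*(-⅒ + E))
1/(A(-117, 222) + b(o)) = 1/((-5 - 117) + (8*I*√2)*(-1 + 10*(8*I*√2))/5) = 1/(-122 + (8*I*√2)*(-1 + 80*I*√2)/5) = 1/(-122 + 8*I*√2*(-1 + 80*I*√2)/5)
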